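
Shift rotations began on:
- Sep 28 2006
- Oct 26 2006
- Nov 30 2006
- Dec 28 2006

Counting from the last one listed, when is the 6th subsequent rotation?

Jun 28 2007

Every date is a Thursday; gaps 28, 35, 28 days.
Each is the last Thursday of its month (at least one falls on the 29th or later, ruling out '4th Thursday').
January 2007 ends with Thursday Jan 25 2007.
Last Thursday of February 2007: Feb 22 2007.
Last Thursday of March 2007: Mar 29 2007.
Last Thursday of April 2007: Apr 26 2007.
May 2007 ends with Thursday May 31 2007.
Last Thursday of June 2007: Jun 28 2007.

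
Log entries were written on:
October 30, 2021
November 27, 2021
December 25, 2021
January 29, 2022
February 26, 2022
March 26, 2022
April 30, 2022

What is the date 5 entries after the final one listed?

September 24, 2022

All Saturdays; the gaps (28, 28, 35, 28, 28, 35) vary with month length.
This is the last Saturday of each month.
May 2022 ends with Saturday May 28, 2022.
Last Saturday of June 2022: June 25, 2022.
July 2022 ends with Saturday July 30, 2022.
Last Saturday of August 2022: August 27, 2022.
Last Saturday of September 2022: September 24, 2022.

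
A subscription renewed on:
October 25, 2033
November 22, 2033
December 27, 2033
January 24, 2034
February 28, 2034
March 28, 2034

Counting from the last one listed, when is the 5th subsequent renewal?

August 22, 2034

These are Tuesdays at 28- or 35-day spacing (28, 35, 28, 35, 28).
The pattern: 4th Tuesday of the month.
April 2034 — 4th Tuesday is April 25, 2034.
May 2034 — 4th Tuesday is May 23, 2034.
June 2034 — 4th Tuesday is June 27, 2034.
4th Tuesday of July 2034: July 25, 2034.
4th Tuesday of August 2034: August 22, 2034.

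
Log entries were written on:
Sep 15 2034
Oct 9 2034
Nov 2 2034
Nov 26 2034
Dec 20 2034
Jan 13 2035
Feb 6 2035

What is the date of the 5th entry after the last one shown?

Jun 6 2035

Every event comes 24 days after the last (24, 24, 24, 24, 24, 24).
Feb 6 2035 + 24 days = Mar 2 2035.
Mar 2 2035 + 24 days = Mar 26 2035.
Mar 26 2035 + 24 days = Apr 19 2035.
Apr 19 2035 + 24 days = May 13 2035.
May 13 2035 + 24 days = Jun 6 2035.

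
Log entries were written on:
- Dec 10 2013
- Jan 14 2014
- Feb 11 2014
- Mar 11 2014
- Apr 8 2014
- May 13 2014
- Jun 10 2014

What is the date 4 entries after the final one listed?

Gaps: 35, 28, 28, 28, 35, 28 days — a mix of 28 and 35. Every date is a Tuesday.
Each is the 2nd Tuesday of its month.
2nd Tuesday of July 2014: Jul 8 2014.
2nd Tuesday of August 2014: Aug 12 2014.
2nd Tuesday of September 2014: Sep 9 2014.
2nd Tuesday of October 2014: Oct 14 2014.

Oct 14 2014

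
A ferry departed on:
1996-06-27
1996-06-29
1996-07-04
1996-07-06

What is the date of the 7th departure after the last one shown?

Gaps: 2, 5, 2 days — not constant, but cyclic with period 2.
The events fall on every Thursday and Saturday.
Next Thursday: 1996-07-11.
The following Saturday is 1996-07-13.
Next Thursday: 1996-07-18.
The following Saturday is 1996-07-20.
The following Thursday is 1996-07-25.
Next Saturday: 1996-07-27.
The following Thursday is 1996-08-01.

1996-08-01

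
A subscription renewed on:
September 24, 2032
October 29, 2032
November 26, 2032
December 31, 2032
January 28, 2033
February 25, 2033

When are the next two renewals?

All Fridays; the gaps (35, 28, 35, 28, 28) vary with month length.
This is the last Friday of each month.
Last Friday of March 2033: March 25, 2033.
April 2033 ends with Friday April 29, 2033.

March 25, 2033; April 29, 2033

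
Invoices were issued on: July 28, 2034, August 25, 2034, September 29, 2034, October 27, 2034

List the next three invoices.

These are Fridays with 28, 35, 28-day gaps.
Each is the final Friday of its month — September 29, 2034 is past the 28th, so '4th Friday' doesn't fit.
November 2034 ends with Friday November 24, 2034.
Last Friday of December 2034: December 29, 2034.
January 2035 ends with Friday January 26, 2035.

November 24, 2034; December 29, 2034; January 26, 2035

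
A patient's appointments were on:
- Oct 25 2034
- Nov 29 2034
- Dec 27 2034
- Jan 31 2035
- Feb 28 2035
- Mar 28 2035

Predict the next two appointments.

Apr 25 2035, May 30 2035

These are Wednesdays with 35, 28, 35, 28, 28-day gaps.
Each is the final Wednesday of its month — Nov 29 2034 is past the 28th, so '4th Wednesday' doesn't fit.
Last Wednesday of April 2035: Apr 25 2035.
May 2035 ends with Wednesday May 30 2035.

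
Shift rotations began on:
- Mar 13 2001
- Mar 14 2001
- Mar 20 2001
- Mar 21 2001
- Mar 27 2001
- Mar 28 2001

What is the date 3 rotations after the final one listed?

Gaps: 1, 6, 1, 6, 1 days — not constant, but cyclic with period 2.
The events fall on every Tuesday and Wednesday.
Next Tuesday: Apr 3 2001.
The following Wednesday is Apr 4 2001.
The following Tuesday is Apr 10 2001.

Apr 10 2001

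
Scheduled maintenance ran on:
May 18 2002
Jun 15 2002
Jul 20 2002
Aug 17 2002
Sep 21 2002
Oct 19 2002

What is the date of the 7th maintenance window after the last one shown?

All dates are Saturdays, 28, 35, 28, 35, 28 days apart.
Specifically, the 3rd Saturday of each month.
3rd Saturday of November 2002: Nov 16 2002.
December 2002 — 3rd Saturday is Dec 21 2002.
3rd Saturday of January 2003: Jan 18 2003.
February 2003 — 3rd Saturday is Feb 15 2003.
3rd Saturday of March 2003: Mar 15 2003.
April 2003 — 3rd Saturday is Apr 19 2003.
3rd Saturday of May 2003: May 17 2003.

May 17 2003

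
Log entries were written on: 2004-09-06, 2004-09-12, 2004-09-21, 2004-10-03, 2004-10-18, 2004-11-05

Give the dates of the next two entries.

2004-11-26, 2004-12-20

Gaps: 6, 9, 12, 15, 18 days — each gap is 3 larger than the previous one.
Next gap: 21 days. 2004-11-05 + 21 days = 2004-11-26.
Next gap: 24 days. 2004-11-26 + 24 days = 2004-12-20.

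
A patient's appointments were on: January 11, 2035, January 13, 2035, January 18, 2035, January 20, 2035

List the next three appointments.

January 25, 2035; January 27, 2035; February 1, 2035

Every event lands on a Thursday or Saturday (gaps cycle 2, 5, 2).
So the schedule is: every Thursday and Saturday.
Next Thursday: January 25, 2035.
Next Saturday: January 27, 2035.
Next Thursday: February 1, 2035.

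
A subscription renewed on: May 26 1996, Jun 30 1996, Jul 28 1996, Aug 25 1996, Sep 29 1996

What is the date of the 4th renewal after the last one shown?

Jan 26 1997

These are Sundays with 35, 28, 28, 35-day gaps.
Each is the final Sunday of its month — Jun 30 1996 is past the 28th, so '4th Sunday' doesn't fit.
October 1996 ends with Sunday Oct 27 1996.
November 1996 ends with Sunday Nov 24 1996.
Last Sunday of December 1996: Dec 29 1996.
January 1997 ends with Sunday Jan 26 1997.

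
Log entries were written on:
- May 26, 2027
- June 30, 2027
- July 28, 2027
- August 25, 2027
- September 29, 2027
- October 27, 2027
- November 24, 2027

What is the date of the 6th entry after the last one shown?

May 31, 2028

Every date is a Wednesday; gaps 35, 28, 28, 35, 28, 28 days.
Each is the last Wednesday of its month (at least one falls on the 29th or later, ruling out '4th Wednesday').
December 2027 ends with Wednesday December 29, 2027.
January 2028 ends with Wednesday January 26, 2028.
February 2028 ends with Wednesday February 23, 2028.
Last Wednesday of March 2028: March 29, 2028.
April 2028 ends with Wednesday April 26, 2028.
May 2028 ends with Wednesday May 31, 2028.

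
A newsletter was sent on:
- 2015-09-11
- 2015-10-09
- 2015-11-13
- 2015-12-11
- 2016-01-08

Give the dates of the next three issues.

2016-02-12, 2016-03-11, 2016-04-08

These are Fridays at 28- or 35-day spacing (28, 35, 28, 28).
The pattern: 2nd Friday of the month.
February 2016 — 2nd Friday is 2016-02-12.
2nd Friday of March 2016: 2016-03-11.
2nd Friday of April 2016: 2016-04-08.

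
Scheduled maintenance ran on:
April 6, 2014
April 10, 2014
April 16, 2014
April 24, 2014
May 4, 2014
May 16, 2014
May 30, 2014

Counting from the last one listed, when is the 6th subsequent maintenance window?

October 3, 2014

The spacing grows by 2 each time: 4, 6, 8, 10, 12, 14 days.
Next gap: 16 days. May 30, 2014 + 16 days = June 15, 2014.
Next gap: 18 days. June 15, 2014 + 18 days = July 3, 2014.
Next gap: 20 days. July 3, 2014 + 20 days = July 23, 2014.
Next gap: 22 days. July 23, 2014 + 22 days = August 14, 2014.
Next gap: 24 days. August 14, 2014 + 24 days = September 7, 2014.
Next gap: 26 days. September 7, 2014 + 26 days = October 3, 2014.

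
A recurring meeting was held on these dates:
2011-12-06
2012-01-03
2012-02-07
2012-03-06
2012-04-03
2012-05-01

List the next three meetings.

All dates are Tuesdays, 28, 35, 28, 28, 28 days apart.
Specifically, the 1st Tuesday of each month.
June 2012 — 1st Tuesday is 2012-06-05.
1st Tuesday of July 2012: 2012-07-03.
1st Tuesday of August 2012: 2012-08-07.

2012-06-05, 2012-07-03, 2012-08-07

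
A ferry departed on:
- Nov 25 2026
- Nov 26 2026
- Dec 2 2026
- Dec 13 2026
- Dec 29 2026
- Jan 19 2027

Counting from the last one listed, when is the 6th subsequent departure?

Sep 7 2027

Gaps: 1, 6, 11, 16, 21 days — each gap is 5 larger than the previous one.
Next gap: 26 days. Jan 19 2027 + 26 days = Feb 14 2027.
Next gap: 31 days. Feb 14 2027 + 31 days = Mar 17 2027.
Next gap: 36 days. Mar 17 2027 + 36 days = Apr 22 2027.
Next gap: 41 days. Apr 22 2027 + 41 days = Jun 2 2027.
Next gap: 46 days. Jun 2 2027 + 46 days = Jul 18 2027.
Next gap: 51 days. Jul 18 2027 + 51 days = Sep 7 2027.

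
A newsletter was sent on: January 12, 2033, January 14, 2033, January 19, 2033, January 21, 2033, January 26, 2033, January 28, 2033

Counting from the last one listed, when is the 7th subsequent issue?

February 23, 2033

The gap pattern 2, 5, 2, 5, 2 repeats every 2 events.
These are the Wednesdays and Fridays of each week.
The following Wednesday is February 2, 2033.
The following Friday is February 4, 2033.
The following Wednesday is February 9, 2033.
The following Friday is February 11, 2033.
Next Wednesday: February 16, 2033.
Next Friday: February 18, 2033.
Next Wednesday: February 23, 2033.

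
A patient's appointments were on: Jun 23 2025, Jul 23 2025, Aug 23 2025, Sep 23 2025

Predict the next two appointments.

Oct 23 2025, Nov 23 2025

The day-of-month is always 23 (30, 31, 31 days between events).
So this recurs on the 23rd of each month.
October 2025: Oct 23 2025.
Next: November 2025 → Nov 23 2025.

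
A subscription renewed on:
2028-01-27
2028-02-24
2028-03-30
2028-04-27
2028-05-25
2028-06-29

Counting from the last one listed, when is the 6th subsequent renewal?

Every date is a Thursday; gaps 28, 35, 28, 28, 35 days.
Each is the last Thursday of its month (at least one falls on the 29th or later, ruling out '4th Thursday').
July 2028 ends with Thursday 2028-07-27.
Last Thursday of August 2028: 2028-08-31.
Last Thursday of September 2028: 2028-09-28.
Last Thursday of October 2028: 2028-10-26.
November 2028 ends with Thursday 2028-11-30.
Last Thursday of December 2028: 2028-12-28.

2028-12-28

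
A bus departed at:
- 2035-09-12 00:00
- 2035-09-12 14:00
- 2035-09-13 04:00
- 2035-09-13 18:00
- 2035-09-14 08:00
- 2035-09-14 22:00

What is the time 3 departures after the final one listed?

2035-09-16 16:00

The interval is a steady 14 hours (14, 14, 14, 14, 14).
2035-09-14 22:00 + 14 h = 2035-09-15 12:00.
2035-09-15 12:00 + 14 h = 2035-09-16 02:00.
2035-09-16 02:00 + 14 h = 2035-09-16 16:00.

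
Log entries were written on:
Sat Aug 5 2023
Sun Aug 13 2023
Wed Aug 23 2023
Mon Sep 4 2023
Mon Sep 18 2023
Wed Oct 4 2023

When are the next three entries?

Gaps: 8, 10, 12, 14, 16 days — each gap is 2 larger than the previous one.
Next gap: 18 days. Wed Oct 4 2023 + 18 days = Sun Oct 22 2023.
Next gap: 20 days. Sun Oct 22 2023 + 20 days = Sat Nov 11 2023.
Next gap: 22 days. Sat Nov 11 2023 + 22 days = Sun Dec 3 2023.

Sun Oct 22 2023, Sat Nov 11 2023, Sun Dec 3 2023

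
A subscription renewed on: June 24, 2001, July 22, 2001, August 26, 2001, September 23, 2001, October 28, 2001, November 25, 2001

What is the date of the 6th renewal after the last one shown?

May 26, 2002

All dates are Sundays, 28, 35, 28, 35, 28 days apart.
Specifically, the 4th Sunday of each month.
December 2001 — 4th Sunday is December 23, 2001.
January 2002 — 4th Sunday is January 27, 2002.
4th Sunday of February 2002: February 24, 2002.
March 2002 — 4th Sunday is March 24, 2002.
April 2002 — 4th Sunday is April 28, 2002.
May 2002 — 4th Sunday is May 26, 2002.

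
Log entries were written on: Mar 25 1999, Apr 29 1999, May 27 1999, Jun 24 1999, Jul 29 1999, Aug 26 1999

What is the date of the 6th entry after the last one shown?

Every date is a Thursday; gaps 35, 28, 28, 35, 28 days.
Each is the last Thursday of its month (at least one falls on the 29th or later, ruling out '4th Thursday').
Last Thursday of September 1999: Sep 30 1999.
Last Thursday of October 1999: Oct 28 1999.
November 1999 ends with Thursday Nov 25 1999.
December 1999 ends with Thursday Dec 30 1999.
January 2000 ends with Thursday Jan 27 2000.
February 2000 ends with Thursday Feb 24 2000.

Feb 24 2000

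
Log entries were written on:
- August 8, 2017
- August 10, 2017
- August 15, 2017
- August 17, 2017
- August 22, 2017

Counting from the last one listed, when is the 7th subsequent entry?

Gaps: 2, 5, 2, 5 days — not constant, but cyclic with period 2.
The events fall on every Tuesday and Thursday.
Next Thursday: August 24, 2017.
Next Tuesday: August 29, 2017.
The following Thursday is August 31, 2017.
Next Tuesday: September 5, 2017.
Next Thursday: September 7, 2017.
Next Tuesday: September 12, 2017.
The following Thursday is September 14, 2017.

September 14, 2017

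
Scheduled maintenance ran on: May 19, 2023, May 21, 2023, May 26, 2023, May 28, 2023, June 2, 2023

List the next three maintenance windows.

Gaps: 2, 5, 2, 5 days — not constant, but cyclic with period 2.
The events fall on every Friday and Sunday.
Next Sunday: June 4, 2023.
The following Friday is June 9, 2023.
The following Sunday is June 11, 2023.

June 4, 2023; June 9, 2023; June 11, 2023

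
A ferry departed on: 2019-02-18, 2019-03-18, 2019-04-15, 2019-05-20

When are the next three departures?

Gaps: 28, 28, 35 days — a mix of 28 and 35. Every date is a Monday.
Each is the 3rd Monday of its month.
3rd Monday of June 2019: 2019-06-17.
July 2019 — 3rd Monday is 2019-07-15.
August 2019 — 3rd Monday is 2019-08-19.

2019-06-17, 2019-07-15, 2019-08-19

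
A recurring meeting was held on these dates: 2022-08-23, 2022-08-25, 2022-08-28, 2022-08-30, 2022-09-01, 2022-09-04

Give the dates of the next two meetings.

Every event lands on a Tuesday or Thursday or Sunday (gaps cycle 2, 3, 2, 2, 3).
So the schedule is: every Tuesday, Thursday and Sunday.
The following Tuesday is 2022-09-06.
The following Thursday is 2022-09-08.

2022-09-06, 2022-09-08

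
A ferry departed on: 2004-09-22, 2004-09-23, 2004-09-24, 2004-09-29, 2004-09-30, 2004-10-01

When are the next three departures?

2004-10-06, 2004-10-07, 2004-10-08

Gaps: 1, 1, 5, 1, 1 days — not constant, but cyclic with period 3.
The events fall on every Wednesday, Thursday and Friday.
Next Wednesday: 2004-10-06.
Next Thursday: 2004-10-07.
Next Friday: 2004-10-08.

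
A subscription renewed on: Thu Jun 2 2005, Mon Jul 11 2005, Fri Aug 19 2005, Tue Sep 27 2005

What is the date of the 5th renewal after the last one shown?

Mon Apr 10 2006

The spacing is 39, 39, 39 days — always 39 days.
Tue Sep 27 2005 + 39 days = Sat Nov 5 2005.
Sat Nov 5 2005 + 39 days = Wed Dec 14 2005.
Wed Dec 14 2005 + 39 days = Sun Jan 22 2006.
Sun Jan 22 2006 + 39 days = Thu Mar 2 2006.
Thu Mar 2 2006 + 39 days = Mon Apr 10 2006.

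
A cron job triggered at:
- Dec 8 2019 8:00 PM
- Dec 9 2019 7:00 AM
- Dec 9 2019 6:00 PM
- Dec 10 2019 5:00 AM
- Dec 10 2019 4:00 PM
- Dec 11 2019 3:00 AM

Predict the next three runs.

Dec 11 2019 2:00 PM, Dec 12 2019 1:00 AM, Dec 12 2019 12:00 PM

Gaps: 11, 11, 11, 11, 11 hours — each event is 11 hours after the previous one.
Dec 11 2019 3:00 AM + 11 h = Dec 11 2019 2:00 PM.
Dec 11 2019 2:00 PM + 11 h = Dec 12 2019 1:00 AM.
Dec 12 2019 1:00 AM + 11 h = Dec 12 2019 12:00 PM.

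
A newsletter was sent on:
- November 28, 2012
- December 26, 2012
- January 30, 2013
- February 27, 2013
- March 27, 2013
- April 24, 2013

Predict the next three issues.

May 29, 2013; June 26, 2013; July 31, 2013

These are Wednesdays with 28, 35, 28, 28, 28-day gaps.
Each is the final Wednesday of its month — January 30, 2013 is past the 28th, so '4th Wednesday' doesn't fit.
May 2013 ends with Wednesday May 29, 2013.
June 2013 ends with Wednesday June 26, 2013.
Last Wednesday of July 2013: July 31, 2013.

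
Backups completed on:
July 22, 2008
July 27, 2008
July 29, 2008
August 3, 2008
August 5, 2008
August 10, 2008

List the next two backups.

August 12, 2008; August 17, 2008

The gap pattern 5, 2, 5, 2, 5 repeats every 2 events.
These are the Tuesdays and Sundays of each week.
The following Tuesday is August 12, 2008.
The following Sunday is August 17, 2008.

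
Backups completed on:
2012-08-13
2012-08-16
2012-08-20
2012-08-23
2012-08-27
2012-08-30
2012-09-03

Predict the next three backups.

2012-09-06, 2012-09-10, 2012-09-13

Gaps: 3, 4, 3, 4, 3, 4 days — not constant, but cyclic with period 2.
The events fall on every Monday and Thursday.
The following Thursday is 2012-09-06.
The following Monday is 2012-09-10.
The following Thursday is 2012-09-13.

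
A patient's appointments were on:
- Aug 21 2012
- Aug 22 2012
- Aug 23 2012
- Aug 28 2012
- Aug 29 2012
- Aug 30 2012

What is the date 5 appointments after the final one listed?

Every event lands on a Tuesday or Wednesday or Thursday (gaps cycle 1, 1, 5, 1, 1).
So the schedule is: every Tuesday, Wednesday and Thursday.
Next Tuesday: Sep 4 2012.
The following Wednesday is Sep 5 2012.
The following Thursday is Sep 6 2012.
Next Tuesday: Sep 11 2012.
The following Wednesday is Sep 12 2012.

Sep 12 2012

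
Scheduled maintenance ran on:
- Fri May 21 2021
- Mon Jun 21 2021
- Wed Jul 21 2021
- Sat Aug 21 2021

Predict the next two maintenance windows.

Tue Sep 21 2021, Thu Oct 21 2021

The day-of-month is always 21 (31, 30, 31 days between events).
So this recurs on the 21st of each month.
Next: September 2021 → Tue Sep 21 2021.
Next: October 2021 → Thu Oct 21 2021.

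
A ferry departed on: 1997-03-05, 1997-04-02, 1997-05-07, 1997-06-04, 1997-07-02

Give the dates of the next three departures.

1997-08-06, 1997-09-03, 1997-10-01

These are Wednesdays at 28- or 35-day spacing (28, 35, 28, 28).
The pattern: 1st Wednesday of the month.
1st Wednesday of August 1997: 1997-08-06.
September 1997 — 1st Wednesday is 1997-09-03.
October 1997 — 1st Wednesday is 1997-10-01.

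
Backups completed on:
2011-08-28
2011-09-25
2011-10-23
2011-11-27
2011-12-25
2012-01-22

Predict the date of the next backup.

2012-02-26

These are Sundays at 28- or 35-day spacing (28, 28, 35, 28, 28).
The pattern: 4th Sunday of the month.
February 2012 — 4th Sunday is 2012-02-26.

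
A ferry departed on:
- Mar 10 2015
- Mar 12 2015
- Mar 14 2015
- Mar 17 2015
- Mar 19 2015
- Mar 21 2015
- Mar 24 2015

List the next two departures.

The gap pattern 2, 2, 3, 2, 2, 3 repeats every 3 events.
These are the Tuesdays, Thursdays and Saturdays of each week.
Next Thursday: Mar 26 2015.
Next Saturday: Mar 28 2015.

Mar 26 2015, Mar 28 2015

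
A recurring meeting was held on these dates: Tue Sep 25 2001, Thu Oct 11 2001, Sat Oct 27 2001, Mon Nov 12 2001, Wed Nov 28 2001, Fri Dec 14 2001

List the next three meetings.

The spacing is 16, 16, 16, 16, 16 days — always 16 days.
Fri Dec 14 2001 + 16 days = Sun Dec 30 2001.
Sun Dec 30 2001 + 16 days = Tue Jan 15 2002.
Tue Jan 15 2002 + 16 days = Thu Jan 31 2002.

Sun Dec 30 2001, Tue Jan 15 2002, Thu Jan 31 2002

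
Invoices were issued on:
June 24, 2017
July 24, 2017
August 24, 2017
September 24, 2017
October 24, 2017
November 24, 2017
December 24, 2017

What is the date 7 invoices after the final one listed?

The day-of-month is always 24 (30, 31, 31, 30, 31, 30 days between events).
So this recurs on the 24th of each month.
Next: January 2018 → January 24, 2018.
Next: February 2018 → February 24, 2018.
March 2018: March 24, 2018.
April 2018: April 24, 2018.
May 2018: May 24, 2018.
June 2018: June 24, 2018.
Next: July 2018 → July 24, 2018.

July 24, 2018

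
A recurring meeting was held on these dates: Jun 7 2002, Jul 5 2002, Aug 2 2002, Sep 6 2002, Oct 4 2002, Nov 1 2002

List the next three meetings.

Dec 6 2002, Jan 3 2003, Feb 7 2003

These are Fridays at 28- or 35-day spacing (28, 28, 35, 28, 28).
The pattern: 1st Friday of the month.
December 2002 — 1st Friday is Dec 6 2002.
January 2003 — 1st Friday is Jan 3 2003.
February 2003 — 1st Friday is Feb 7 2003.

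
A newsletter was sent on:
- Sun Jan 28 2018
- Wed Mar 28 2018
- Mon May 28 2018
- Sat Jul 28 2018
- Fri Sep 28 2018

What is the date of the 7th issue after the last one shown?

Thu Nov 28 2019

Gaps: 59, 61, 61, 62 days — not constant. Every event is on the 28th of the month.
Pattern: the 28th of every 2 months.
Next: November 2018 → Wed Nov 28 2018.
Next: January 2019 → Mon Jan 28 2019.
Next: March 2019 → Thu Mar 28 2019.
Next: May 2019 → Tue May 28 2019.
July 2019: Sun Jul 28 2019.
September 2019: Sat Sep 28 2019.
Next: November 2019 → Thu Nov 28 2019.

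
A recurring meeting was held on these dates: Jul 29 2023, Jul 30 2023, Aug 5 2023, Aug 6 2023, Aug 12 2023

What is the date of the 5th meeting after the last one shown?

Aug 27 2023

The gap pattern 1, 6, 1, 6 repeats every 2 events.
These are the Saturdays and Sundays of each week.
Next Sunday: Aug 13 2023.
Next Saturday: Aug 19 2023.
The following Sunday is Aug 20 2023.
Next Saturday: Aug 26 2023.
Next Sunday: Aug 27 2023.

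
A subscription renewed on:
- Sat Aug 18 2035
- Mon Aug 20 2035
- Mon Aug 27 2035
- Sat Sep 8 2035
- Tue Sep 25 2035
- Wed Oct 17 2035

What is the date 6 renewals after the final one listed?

Tue Jun 10 2036

Intervals are 2, 7, 12, 17, 22 days — an arithmetic progression with common difference 5.
Next gap: 27 days. Wed Oct 17 2035 + 27 days = Tue Nov 13 2035.
Next gap: 32 days. Tue Nov 13 2035 + 32 days = Sat Dec 15 2035.
Next gap: 37 days. Sat Dec 15 2035 + 37 days = Mon Jan 21 2036.
Next gap: 42 days. Mon Jan 21 2036 + 42 days = Mon Mar 3 2036.
Next gap: 47 days. Mon Mar 3 2036 + 47 days = Sat Apr 19 2036.
Next gap: 52 days. Sat Apr 19 2036 + 52 days = Tue Jun 10 2036.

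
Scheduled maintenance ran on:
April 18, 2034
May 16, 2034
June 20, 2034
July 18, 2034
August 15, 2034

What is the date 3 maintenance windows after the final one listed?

All dates are Tuesdays, 28, 35, 28, 28 days apart.
Specifically, the 3rd Tuesday of each month.
3rd Tuesday of September 2034: September 19, 2034.
October 2034 — 3rd Tuesday is October 17, 2034.
3rd Tuesday of November 2034: November 21, 2034.

November 21, 2034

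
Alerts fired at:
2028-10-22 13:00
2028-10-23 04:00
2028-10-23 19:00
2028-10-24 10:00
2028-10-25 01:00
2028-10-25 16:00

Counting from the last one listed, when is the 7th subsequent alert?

Spacing: 15, 15, 15, 15, 15 h — constant 15 h.
2028-10-25 16:00 + 15 h = 2028-10-26 07:00.
2028-10-26 07:00 + 15 h = 2028-10-26 22:00.
2028-10-26 22:00 + 15 h = 2028-10-27 13:00.
2028-10-27 13:00 + 15 h = 2028-10-28 04:00.
2028-10-28 04:00 + 15 h = 2028-10-28 19:00.
2028-10-28 19:00 + 15 h = 2028-10-29 10:00.
2028-10-29 10:00 + 15 h = 2028-10-30 01:00.

2028-10-30 01:00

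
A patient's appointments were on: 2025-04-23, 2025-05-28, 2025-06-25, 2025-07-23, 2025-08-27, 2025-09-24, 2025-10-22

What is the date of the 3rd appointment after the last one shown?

2026-01-28

Gaps: 35, 28, 28, 35, 28, 28 days — a mix of 28 and 35. Every date is a Wednesday.
Each is the 4th Wednesday of its month.
4th Wednesday of November 2025: 2025-11-26.
December 2025 — 4th Wednesday is 2025-12-24.
4th Wednesday of January 2026: 2026-01-28.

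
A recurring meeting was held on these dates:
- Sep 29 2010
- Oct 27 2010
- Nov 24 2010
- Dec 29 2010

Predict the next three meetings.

Jan 26 2011, Feb 23 2011, Mar 30 2011

Every date is a Wednesday; gaps 28, 28, 35 days.
Each is the last Wednesday of its month (at least one falls on the 29th or later, ruling out '4th Wednesday').
Last Wednesday of January 2011: Jan 26 2011.
Last Wednesday of February 2011: Feb 23 2011.
Last Wednesday of March 2011: Mar 30 2011.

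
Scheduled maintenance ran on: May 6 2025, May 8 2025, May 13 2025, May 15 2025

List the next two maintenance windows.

The gap pattern 2, 5, 2 repeats every 2 events.
These are the Tuesdays and Thursdays of each week.
The following Tuesday is May 20 2025.
The following Thursday is May 22 2025.

May 20 2025, May 22 2025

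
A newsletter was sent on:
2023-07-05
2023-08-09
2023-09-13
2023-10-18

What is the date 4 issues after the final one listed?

2024-03-06

Every event comes 35 days after the last (35, 35, 35).
2023-10-18 + 35 days = 2023-11-22.
2023-11-22 + 35 days = 2023-12-27.
2023-12-27 + 35 days = 2024-01-31.
2024-01-31 + 35 days = 2024-03-06.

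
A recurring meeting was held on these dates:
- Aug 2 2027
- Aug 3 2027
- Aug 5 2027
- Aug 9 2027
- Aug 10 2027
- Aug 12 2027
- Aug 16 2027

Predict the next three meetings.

Aug 17 2027, Aug 19 2027, Aug 23 2027

The gap pattern 1, 2, 4, 1, 2, 4 repeats every 3 events.
These are the Mondays, Tuesdays and Thursdays of each week.
The following Tuesday is Aug 17 2027.
The following Thursday is Aug 19 2027.
The following Monday is Aug 23 2027.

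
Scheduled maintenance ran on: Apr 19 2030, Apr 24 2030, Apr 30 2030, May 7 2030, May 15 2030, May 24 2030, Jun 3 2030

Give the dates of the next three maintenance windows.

The spacing grows by 1 each time: 5, 6, 7, 8, 9, 10 days.
Next gap: 11 days. Jun 3 2030 + 11 days = Jun 14 2030.
Next gap: 12 days. Jun 14 2030 + 12 days = Jun 26 2030.
Next gap: 13 days. Jun 26 2030 + 13 days = Jul 9 2030.

Jun 14 2030, Jun 26 2030, Jul 9 2030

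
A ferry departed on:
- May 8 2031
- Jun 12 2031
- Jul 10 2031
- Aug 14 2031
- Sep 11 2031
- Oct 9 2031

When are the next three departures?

Gaps: 35, 28, 35, 28, 28 days — a mix of 28 and 35. Every date is a Thursday.
Each is the 2nd Thursday of its month.
2nd Thursday of November 2031: Nov 13 2031.
2nd Thursday of December 2031: Dec 11 2031.
2nd Thursday of January 2032: Jan 8 2032.

Nov 13 2031, Dec 11 2031, Jan 8 2032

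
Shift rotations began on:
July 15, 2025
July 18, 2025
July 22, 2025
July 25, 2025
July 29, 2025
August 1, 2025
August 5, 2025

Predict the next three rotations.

Gaps: 3, 4, 3, 4, 3, 4 days — not constant, but cyclic with period 2.
The events fall on every Tuesday and Friday.
Next Friday: August 8, 2025.
Next Tuesday: August 12, 2025.
Next Friday: August 15, 2025.

August 8, 2025; August 12, 2025; August 15, 2025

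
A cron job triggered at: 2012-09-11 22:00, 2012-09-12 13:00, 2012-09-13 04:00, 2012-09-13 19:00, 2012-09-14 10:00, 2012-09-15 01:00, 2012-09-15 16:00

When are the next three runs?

Gaps: 15, 15, 15, 15, 15, 15 hours — each event is 15 hours after the previous one.
2012-09-15 16:00 + 15 h = 2012-09-16 07:00.
2012-09-16 07:00 + 15 h = 2012-09-16 22:00.
2012-09-16 22:00 + 15 h = 2012-09-17 13:00.

2012-09-16 07:00, 2012-09-16 22:00, 2012-09-17 13:00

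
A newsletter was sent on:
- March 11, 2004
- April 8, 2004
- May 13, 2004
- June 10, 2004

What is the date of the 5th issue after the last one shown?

November 11, 2004

Gaps: 28, 35, 28 days — a mix of 28 and 35. Every date is a Thursday.
Each is the 2nd Thursday of its month.
2nd Thursday of July 2004: July 8, 2004.
August 2004 — 2nd Thursday is August 12, 2004.
September 2004 — 2nd Thursday is September 9, 2004.
October 2004 — 2nd Thursday is October 14, 2004.
2nd Thursday of November 2004: November 11, 2004.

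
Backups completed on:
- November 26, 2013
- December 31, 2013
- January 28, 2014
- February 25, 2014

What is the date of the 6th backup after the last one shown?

All Tuesdays; the gaps (35, 28, 28) vary with month length.
This is the last Tuesday of each month.
Last Tuesday of March 2014: March 25, 2014.
Last Tuesday of April 2014: April 29, 2014.
Last Tuesday of May 2014: May 27, 2014.
Last Tuesday of June 2014: June 24, 2014.
July 2014 ends with Tuesday July 29, 2014.
Last Tuesday of August 2014: August 26, 2014.

August 26, 2014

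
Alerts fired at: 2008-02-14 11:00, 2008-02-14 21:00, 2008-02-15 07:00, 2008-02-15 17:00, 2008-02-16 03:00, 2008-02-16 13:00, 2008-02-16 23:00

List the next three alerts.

Spacing: 10, 10, 10, 10, 10, 10 h — constant 10 h.
2008-02-16 23:00 + 10 h = 2008-02-17 09:00.
2008-02-17 09:00 + 10 h = 2008-02-17 19:00.
2008-02-17 19:00 + 10 h = 2008-02-18 05:00.

2008-02-17 09:00, 2008-02-17 19:00, 2008-02-18 05:00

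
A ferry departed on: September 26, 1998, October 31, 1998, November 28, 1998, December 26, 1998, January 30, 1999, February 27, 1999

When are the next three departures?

March 27, 1999; April 24, 1999; May 29, 1999

These are Saturdays with 35, 28, 28, 35, 28-day gaps.
Each is the final Saturday of its month — October 31, 1998 is past the 28th, so '4th Saturday' doesn't fit.
March 1999 ends with Saturday March 27, 1999.
April 1999 ends with Saturday April 24, 1999.
May 1999 ends with Saturday May 29, 1999.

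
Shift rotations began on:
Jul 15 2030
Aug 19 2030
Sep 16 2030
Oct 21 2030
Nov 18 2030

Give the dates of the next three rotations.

Dec 16 2030, Jan 20 2031, Feb 17 2031

Gaps: 35, 28, 35, 28 days — a mix of 28 and 35. Every date is a Monday.
Each is the 3rd Monday of its month.
3rd Monday of December 2030: Dec 16 2030.
3rd Monday of January 2031: Jan 20 2031.
February 2031 — 3rd Monday is Feb 17 2031.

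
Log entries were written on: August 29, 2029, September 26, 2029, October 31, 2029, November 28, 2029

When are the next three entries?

All Wednesdays; the gaps (28, 35, 28) vary with month length.
This is the last Wednesday of each month.
Last Wednesday of December 2029: December 26, 2029.
Last Wednesday of January 2030: January 30, 2030.
Last Wednesday of February 2030: February 27, 2030.

December 26, 2029; January 30, 2030; February 27, 2030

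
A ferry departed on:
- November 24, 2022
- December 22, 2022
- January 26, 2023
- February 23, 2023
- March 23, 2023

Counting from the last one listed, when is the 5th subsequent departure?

August 24, 2023

Gaps: 28, 35, 28, 28 days — a mix of 28 and 35. Every date is a Thursday.
Each is the 4th Thursday of its month.
4th Thursday of April 2023: April 27, 2023.
May 2023 — 4th Thursday is May 25, 2023.
June 2023 — 4th Thursday is June 22, 2023.
4th Thursday of July 2023: July 27, 2023.
4th Thursday of August 2023: August 24, 2023.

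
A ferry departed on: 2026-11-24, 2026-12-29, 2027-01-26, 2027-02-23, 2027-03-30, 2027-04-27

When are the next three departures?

2027-05-25, 2027-06-29, 2027-07-27

All Tuesdays; the gaps (35, 28, 28, 35, 28) vary with month length.
This is the last Tuesday of each month.
May 2027 ends with Tuesday 2027-05-25.
Last Tuesday of June 2027: 2027-06-29.
Last Tuesday of July 2027: 2027-07-27.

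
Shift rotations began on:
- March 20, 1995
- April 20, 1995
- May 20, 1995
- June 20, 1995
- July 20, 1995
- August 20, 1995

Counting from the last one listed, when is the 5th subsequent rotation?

Each date is the 20th; the gaps (31, 30, 31, 30, 31) track the month lengths.
The rule is the 20th of each month.
Next: September 1995 → September 20, 1995.
Next: October 1995 → October 20, 1995.
Next: November 1995 → November 20, 1995.
Next: December 1995 → December 20, 1995.
January 1996: January 20, 1996.

January 20, 1996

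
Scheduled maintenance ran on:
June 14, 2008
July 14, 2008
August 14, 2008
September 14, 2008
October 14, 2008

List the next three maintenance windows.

November 14, 2008; December 14, 2008; January 14, 2009

Each date is the 14th; the gaps (30, 31, 31, 30) track the month lengths.
The rule is the 14th of each month.
November 2008: November 14, 2008.
Next: December 2008 → December 14, 2008.
Next: January 2009 → January 14, 2009.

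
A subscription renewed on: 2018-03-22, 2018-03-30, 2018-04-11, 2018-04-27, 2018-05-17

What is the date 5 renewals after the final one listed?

2018-10-24

Gaps: 8, 12, 16, 20 days — each gap is 4 larger than the previous one.
Next gap: 24 days. 2018-05-17 + 24 days = 2018-06-10.
Next gap: 28 days. 2018-06-10 + 28 days = 2018-07-08.
Next gap: 32 days. 2018-07-08 + 32 days = 2018-08-09.
Next gap: 36 days. 2018-08-09 + 36 days = 2018-09-14.
Next gap: 40 days. 2018-09-14 + 40 days = 2018-10-24.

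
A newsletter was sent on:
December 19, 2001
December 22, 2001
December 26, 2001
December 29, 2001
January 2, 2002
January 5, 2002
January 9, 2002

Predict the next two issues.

Every event lands on a Wednesday or Saturday (gaps cycle 3, 4, 3, 4, 3, 4).
So the schedule is: every Wednesday and Saturday.
The following Saturday is January 12, 2002.
Next Wednesday: January 16, 2002.

January 12, 2002; January 16, 2002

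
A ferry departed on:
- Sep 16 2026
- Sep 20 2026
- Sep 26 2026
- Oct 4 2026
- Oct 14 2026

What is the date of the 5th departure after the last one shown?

Jan 2 2027

Intervals are 4, 6, 8, 10 days — an arithmetic progression with common difference 2.
Next gap: 12 days. Oct 14 2026 + 12 days = Oct 26 2026.
Next gap: 14 days. Oct 26 2026 + 14 days = Nov 9 2026.
Next gap: 16 days. Nov 9 2026 + 16 days = Nov 25 2026.
Next gap: 18 days. Nov 25 2026 + 18 days = Dec 13 2026.
Next gap: 20 days. Dec 13 2026 + 20 days = Jan 2 2027.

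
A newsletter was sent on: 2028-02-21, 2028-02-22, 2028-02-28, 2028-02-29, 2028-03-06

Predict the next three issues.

Every event lands on a Monday or Tuesday (gaps cycle 1, 6, 1, 6).
So the schedule is: every Monday and Tuesday.
Next Tuesday: 2028-03-07.
Next Monday: 2028-03-13.
Next Tuesday: 2028-03-14.

2028-03-07, 2028-03-13, 2028-03-14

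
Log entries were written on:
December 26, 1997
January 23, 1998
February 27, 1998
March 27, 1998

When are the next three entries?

April 24, 1998; May 22, 1998; June 26, 1998

All dates are Fridays, 28, 35, 28 days apart.
Specifically, the 4th Friday of each month.
April 1998 — 4th Friday is April 24, 1998.
May 1998 — 4th Friday is May 22, 1998.
4th Friday of June 1998: June 26, 1998.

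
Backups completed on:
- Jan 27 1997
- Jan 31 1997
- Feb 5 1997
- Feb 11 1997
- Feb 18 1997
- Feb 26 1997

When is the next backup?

Mar 7 1997

Intervals are 4, 5, 6, 7, 8 days — an arithmetic progression with common difference 1.
Next gap: 9 days. Feb 26 1997 + 9 days = Mar 7 1997.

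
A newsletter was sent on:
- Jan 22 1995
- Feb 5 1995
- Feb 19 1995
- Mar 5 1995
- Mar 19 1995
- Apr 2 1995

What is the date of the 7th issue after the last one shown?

Gaps between consecutive events: 14, 14, 14, 14, 14 days — a constant 14-day interval.
Apr 2 1995 + 14 days = Apr 16 1995.
Apr 16 1995 + 14 days = Apr 30 1995.
Apr 30 1995 + 14 days = May 14 1995.
May 14 1995 + 14 days = May 28 1995.
May 28 1995 + 14 days = Jun 11 1995.
Jun 11 1995 + 14 days = Jun 25 1995.
Jun 25 1995 + 14 days = Jul 9 1995.

Jul 9 1995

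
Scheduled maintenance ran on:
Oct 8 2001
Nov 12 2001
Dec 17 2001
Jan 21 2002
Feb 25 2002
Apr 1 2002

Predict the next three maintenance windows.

May 6 2002, Jun 10 2002, Jul 15 2002

Gaps between consecutive events: 35, 35, 35, 35, 35 days — a constant 35-day interval.
Apr 1 2002 + 35 days = May 6 2002.
May 6 2002 + 35 days = Jun 10 2002.
Jun 10 2002 + 35 days = Jul 15 2002.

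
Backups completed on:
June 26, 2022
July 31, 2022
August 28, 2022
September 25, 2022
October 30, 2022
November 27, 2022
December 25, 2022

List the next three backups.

These are Sundays with 35, 28, 28, 35, 28, 28-day gaps.
Each is the final Sunday of its month — July 31, 2022 is past the 28th, so '4th Sunday' doesn't fit.
Last Sunday of January 2023: January 29, 2023.
February 2023 ends with Sunday February 26, 2023.
March 2023 ends with Sunday March 26, 2023.

January 29, 2023; February 26, 2023; March 26, 2023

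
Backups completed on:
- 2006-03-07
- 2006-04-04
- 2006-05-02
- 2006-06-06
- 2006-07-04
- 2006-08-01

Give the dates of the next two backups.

Gaps: 28, 28, 35, 28, 28 days — a mix of 28 and 35. Every date is a Tuesday.
Each is the 1st Tuesday of its month.
1st Tuesday of September 2006: 2006-09-05.
1st Tuesday of October 2006: 2006-10-03.

2006-09-05, 2006-10-03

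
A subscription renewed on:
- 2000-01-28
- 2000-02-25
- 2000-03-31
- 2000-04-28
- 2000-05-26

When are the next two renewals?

2000-06-30, 2000-07-28

All Fridays; the gaps (28, 35, 28, 28) vary with month length.
This is the last Friday of each month.
June 2000 ends with Friday 2000-06-30.
Last Friday of July 2000: 2000-07-28.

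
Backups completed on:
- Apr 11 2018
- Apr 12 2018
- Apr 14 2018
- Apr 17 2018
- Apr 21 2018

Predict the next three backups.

Intervals are 1, 2, 3, 4 days — an arithmetic progression with common difference 1.
Next gap: 5 days. Apr 21 2018 + 5 days = Apr 26 2018.
Next gap: 6 days. Apr 26 2018 + 6 days = May 2 2018.
Next gap: 7 days. May 2 2018 + 7 days = May 9 2018.

Apr 26 2018, May 2 2018, May 9 2018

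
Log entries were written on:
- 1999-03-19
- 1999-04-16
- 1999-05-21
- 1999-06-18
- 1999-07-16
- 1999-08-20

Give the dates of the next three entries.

1999-09-17, 1999-10-15, 1999-11-19

All dates are Fridays, 28, 35, 28, 28, 35 days apart.
Specifically, the 3rd Friday of each month.
September 1999 — 3rd Friday is 1999-09-17.
3rd Friday of October 1999: 1999-10-15.
3rd Friday of November 1999: 1999-11-19.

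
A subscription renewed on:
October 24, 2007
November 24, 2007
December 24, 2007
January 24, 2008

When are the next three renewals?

The day-of-month is always 24 (31, 30, 31 days between events).
So this recurs on the 24th of each month.
Next: February 2008 → February 24, 2008.
March 2008: March 24, 2008.
Next: April 2008 → April 24, 2008.

February 24, 2008; March 24, 2008; April 24, 2008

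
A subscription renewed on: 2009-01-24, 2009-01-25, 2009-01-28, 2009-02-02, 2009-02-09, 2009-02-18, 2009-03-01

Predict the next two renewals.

2009-03-14, 2009-03-29

The spacing grows by 2 each time: 1, 3, 5, 7, 9, 11 days.
Next gap: 13 days. 2009-03-01 + 13 days = 2009-03-14.
Next gap: 15 days. 2009-03-14 + 15 days = 2009-03-29.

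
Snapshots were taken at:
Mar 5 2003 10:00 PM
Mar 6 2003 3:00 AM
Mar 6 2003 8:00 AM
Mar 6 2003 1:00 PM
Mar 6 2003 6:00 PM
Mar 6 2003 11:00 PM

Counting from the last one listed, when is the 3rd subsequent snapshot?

The interval is a steady 5 hours (5, 5, 5, 5, 5).
Mar 6 2003 11:00 PM + 5 h = Mar 7 2003 4:00 AM.
Mar 7 2003 4:00 AM + 5 h = Mar 7 2003 9:00 AM.
Mar 7 2003 9:00 AM + 5 h = Mar 7 2003 2:00 PM.

Mar 7 2003 2:00 PM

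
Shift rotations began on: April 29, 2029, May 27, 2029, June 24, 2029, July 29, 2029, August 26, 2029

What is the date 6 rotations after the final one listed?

These are Sundays with 28, 28, 35, 28-day gaps.
Each is the final Sunday of its month — April 29, 2029 is past the 28th, so '4th Sunday' doesn't fit.
Last Sunday of September 2029: September 30, 2029.
Last Sunday of October 2029: October 28, 2029.
Last Sunday of November 2029: November 25, 2029.
Last Sunday of December 2029: December 30, 2029.
Last Sunday of January 2030: January 27, 2030.
Last Sunday of February 2030: February 24, 2030.

February 24, 2030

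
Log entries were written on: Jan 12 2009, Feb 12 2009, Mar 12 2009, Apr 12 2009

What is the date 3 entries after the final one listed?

Gaps: 31, 28, 31 days — not constant. Every event is on the 12th of the month.
Pattern: the 12th of each month.
Next: May 2009 → May 12 2009.
June 2009: Jun 12 2009.
July 2009: Jul 12 2009.

Jul 12 2009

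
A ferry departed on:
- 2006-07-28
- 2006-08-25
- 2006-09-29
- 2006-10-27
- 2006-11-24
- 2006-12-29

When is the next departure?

Every date is a Friday; gaps 28, 35, 28, 28, 35 days.
Each is the last Friday of its month (at least one falls on the 29th or later, ruling out '4th Friday').
January 2007 ends with Friday 2007-01-26.

2007-01-26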